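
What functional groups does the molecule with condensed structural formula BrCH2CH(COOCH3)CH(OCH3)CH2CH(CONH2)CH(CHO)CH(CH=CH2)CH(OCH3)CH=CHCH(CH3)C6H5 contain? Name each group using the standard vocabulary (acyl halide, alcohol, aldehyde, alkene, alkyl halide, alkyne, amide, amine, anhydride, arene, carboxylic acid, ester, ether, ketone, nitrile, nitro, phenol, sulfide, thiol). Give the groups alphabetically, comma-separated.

Taking each segment in turn:
  BrCH2: halogen on an sp³ carbon → alkyl halide.
  CH(COOCH3): pendant –COOCH3: carbonyl C bonded to C and –OCH3 → ester.
  CH(OCH3): pendant –OCH3: C–O–C with sp³ C, no adjacent C=O → ether.
  CH(CONH2): pendant –CONH2: carbonyl C bonded to C and N → amide.
  CH(CHO): pendant –CHO: carbonyl C bonded to C and H → aldehyde.
  CH(CH=CH2): pendant –CH=CH2: C=C double bond → alkene.
  CH(OCH3): pendant –OCH3: C–O–C with sp³ C, no adjacent C=O → ether.
  CH=CH: C=C double bond → alkene.
  C6H5: –C6H5 phenyl ring → arene.

aldehyde, alkene, alkyl halide, amide, arene, ester, ether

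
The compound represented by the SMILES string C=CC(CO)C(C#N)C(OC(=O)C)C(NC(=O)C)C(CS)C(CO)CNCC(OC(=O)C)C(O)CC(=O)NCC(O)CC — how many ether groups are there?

0

C=C double bond → alkene.
pendant –CH2OH on an sp³ backbone C → alcohol.
pendant –C≡N: nitrile.
pendant –OC(=O)CH3: an acyloxy group → ester.
pendant –NHC(=O)CH3: N bonded to a carbonyl → amide (not amine).
pendant –CH2SH → thiol.
pendant –CH2OH on an sp³ backbone C → alcohol.
C–N–C with sp³ carbons and no adjacent C=O → amine (secondary).
pendant –OC(=O)CH3: an acyloxy group → ester.
–OH on an sp³ carbon → alcohol (secondary).
–C(=O)–N– linkage → amide (the N is not an amine).
–OH on an sp³ carbon → alcohol (secondary).
No segment is a ether: CH(CH2OH) is alcohol, not ether; CH(OCOCH3) is ester, not ether; CH(CH2OH) is alcohol, not ether. → 0.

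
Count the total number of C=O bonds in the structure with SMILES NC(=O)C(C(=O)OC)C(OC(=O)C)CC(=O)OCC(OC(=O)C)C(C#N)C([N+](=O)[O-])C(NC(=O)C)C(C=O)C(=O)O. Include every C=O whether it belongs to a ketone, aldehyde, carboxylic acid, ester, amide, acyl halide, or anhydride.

8

H2NCO: amide, 1 C=O (running total 1).
CH(COOCH3): ester, 1 C=O (running total 2).
CH(OCOCH3): ester, 1 C=O (running total 3).
CH2COOCH2: ester, 1 C=O (running total 4).
CH(OCOCH3): ester, 1 C=O (running total 5).
CH(NHCOCH3): amide, 1 C=O (running total 6).
CH(CHO): aldehyde, 1 C=O (running total 7).
COOH: carboxylic acid, 1 C=O (running total 8).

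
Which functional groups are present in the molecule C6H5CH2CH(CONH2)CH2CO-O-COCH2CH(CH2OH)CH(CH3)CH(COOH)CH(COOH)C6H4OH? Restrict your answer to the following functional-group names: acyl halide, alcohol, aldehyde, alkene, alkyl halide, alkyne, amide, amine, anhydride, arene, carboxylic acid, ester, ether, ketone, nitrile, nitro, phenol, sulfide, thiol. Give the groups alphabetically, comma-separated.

alcohol, amide, anhydride, arene, carboxylic acid, phenol

C6H5– phenyl ring → arene.
pendant –CONH2: carbonyl C bonded to C and N → amide.
two acyl groups sharing one oxygen, –C(=O)–O–C(=O)– → anhydride.
pendant –CH2OH on an sp³ backbone C → alcohol.
pendant –COOH: carbonyl C bonded to C and –OH → carboxylic acid.
pendant –COOH: carbonyl C bonded to C and –OH → carboxylic acid.
–OH attached directly to an aromatic ring → phenol (not alcohol); the ring itself is an arene.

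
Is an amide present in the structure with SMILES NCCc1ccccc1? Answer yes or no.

Reading the structure from left to right:
  H2NCH2: –NH2 on an sp³ carbon with no adjacent C=O → amine.
  C6H5: –C6H5 phenyl ring → arene.
The groups actually present are: amine, arene.

no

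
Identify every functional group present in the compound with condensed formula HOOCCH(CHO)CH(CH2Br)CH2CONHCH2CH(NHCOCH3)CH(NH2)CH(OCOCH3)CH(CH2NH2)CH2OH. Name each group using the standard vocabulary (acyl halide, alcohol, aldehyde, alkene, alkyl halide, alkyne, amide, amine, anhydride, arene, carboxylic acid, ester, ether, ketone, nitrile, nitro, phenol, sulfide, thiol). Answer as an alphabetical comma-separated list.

alcohol, aldehyde, alkyl halide, amide, amine, carboxylic acid, ester

Working along the chain:
  HOOC: –COOH: carbonyl C bonded to –OH and C → carboxylic acid (the –OH is not a separate alcohol).
  CH(CHO): pendant –CHO: carbonyl C bonded to C and H → aldehyde.
  CH(CH2Br): pendant –CH2X: halogen on sp³ carbon → alkyl halide.
  CH2CONHCH2: –C(=O)–N– linkage → amide (the N is not an amine).
  CH(NHCOCH3): pendant –NHC(=O)CH3: N bonded to a carbonyl → amide (not amine).
  CH(NH2): –NH2 on an sp³ carbon with no adjacent C=O → amine.
  CH(OCOCH3): pendant –OC(=O)CH3: an acyloxy group → ester.
  CH(CH2NH2): pendant –CH2NH2: N on sp³ C, no adjacent C=O → amine.
  CH2OH: –OH on an sp³ carbon → alcohol.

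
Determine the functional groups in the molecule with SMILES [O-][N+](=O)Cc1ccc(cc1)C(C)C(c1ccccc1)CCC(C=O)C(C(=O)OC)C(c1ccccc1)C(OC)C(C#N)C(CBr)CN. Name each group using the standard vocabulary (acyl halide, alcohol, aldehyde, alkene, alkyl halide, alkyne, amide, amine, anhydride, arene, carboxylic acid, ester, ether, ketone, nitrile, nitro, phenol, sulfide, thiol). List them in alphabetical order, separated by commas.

Working along the chain:
  O2NCH2: –NO2 on carbon → nitro group.
  C6H4: para-disubstituted benzene ring → arene.
  CH(C6H5): pendant –C6H5: benzene ring → arene.
  CH(CHO): pendant –CHO: carbonyl C bonded to C and H → aldehyde.
  CH(COOCH3): pendant –COOCH3: carbonyl C bonded to C and –OCH3 → ester.
  CH(C6H5): pendant –C6H5: benzene ring → arene.
  CH(OCH3): pendant –OCH3: C–O–C with sp³ C, no adjacent C=O → ether.
  CH(CN): pendant –C≡N: nitrile.
  CH(CH2Br): pendant –CH2X: halogen on sp³ carbon → alkyl halide.
  CH2NH2: –NH2 on an sp³ carbon with no adjacent C=O → amine.

aldehyde, alkyl halide, amine, arene, ester, ether, nitrile, nitro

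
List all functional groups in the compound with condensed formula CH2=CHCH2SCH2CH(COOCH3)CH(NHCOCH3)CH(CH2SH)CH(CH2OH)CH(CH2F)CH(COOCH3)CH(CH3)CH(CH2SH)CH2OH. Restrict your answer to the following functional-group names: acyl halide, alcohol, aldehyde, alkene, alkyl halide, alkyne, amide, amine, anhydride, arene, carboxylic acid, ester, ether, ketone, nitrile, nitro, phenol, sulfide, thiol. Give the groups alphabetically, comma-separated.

alcohol, alkene, alkyl halide, amide, ester, sulfide, thiol

C=C double bond → alkene.
C–S–C linkage → sulfide (thioether).
pendant –COOCH3: carbonyl C bonded to C and –OCH3 → ester.
pendant –NHC(=O)CH3: N bonded to a carbonyl → amide (not amine).
pendant –CH2SH → thiol.
pendant –CH2OH on an sp³ backbone C → alcohol.
pendant –CH2X: halogen on sp³ carbon → alkyl halide.
pendant –COOCH3: carbonyl C bonded to C and –OCH3 → ester.
pendant –CH2SH → thiol.
–OH on an sp³ carbon → alcohol.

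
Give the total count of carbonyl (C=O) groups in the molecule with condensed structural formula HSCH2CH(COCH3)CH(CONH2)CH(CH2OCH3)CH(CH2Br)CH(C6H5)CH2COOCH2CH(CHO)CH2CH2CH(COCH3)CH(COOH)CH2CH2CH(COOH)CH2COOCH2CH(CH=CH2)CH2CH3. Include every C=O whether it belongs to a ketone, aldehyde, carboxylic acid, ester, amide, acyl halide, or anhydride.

CH(COCH3): ketone, 1 C=O (running total 1).
CH(CONH2): amide, 1 C=O (running total 2).
CH2COOCH2: ester, 1 C=O (running total 3).
CH(CHO): aldehyde, 1 C=O (running total 4).
CH(COCH3): ketone, 1 C=O (running total 5).
CH(COOH): carboxylic acid, 1 C=O (running total 6).
CH(COOH): carboxylic acid, 1 C=O (running total 7).
CH2COOCH2: ester, 1 C=O (running total 8).

8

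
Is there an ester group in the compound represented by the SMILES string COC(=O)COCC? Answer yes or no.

CH3O–C(=O)–: carbonyl C bonded to C and to –OCH3 → ester (not ketone + ether).
C–O–C with sp³ carbons on both sides and no adjacent C=O → ether.
The CH3OOC segment supplies the ester: CH3O–C(=O)–: carbonyl C bonded to C and to –OCH3 → ester (not ketone + ether).

yes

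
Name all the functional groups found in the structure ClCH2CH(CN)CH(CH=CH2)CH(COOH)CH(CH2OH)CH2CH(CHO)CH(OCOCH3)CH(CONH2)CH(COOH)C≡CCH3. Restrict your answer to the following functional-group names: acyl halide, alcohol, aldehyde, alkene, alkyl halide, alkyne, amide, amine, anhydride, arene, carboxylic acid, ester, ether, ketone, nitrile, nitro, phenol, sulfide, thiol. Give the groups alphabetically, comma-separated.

alcohol, aldehyde, alkene, alkyl halide, alkyne, amide, carboxylic acid, ester, nitrile

Working along the chain:
  ClCH2: halogen on an sp³ carbon → alkyl halide.
  CH(CN): pendant –C≡N: nitrile.
  CH(CH=CH2): pendant –CH=CH2: C=C double bond → alkene.
  CH(COOH): pendant –COOH: carbonyl C bonded to C and –OH → carboxylic acid.
  CH(CH2OH): pendant –CH2OH on an sp³ backbone C → alcohol.
  CH(CHO): pendant –CHO: carbonyl C bonded to C and H → aldehyde.
  CH(OCOCH3): pendant –OC(=O)CH3: an acyloxy group → ester.
  CH(CONH2): pendant –CONH2: carbonyl C bonded to C and N → amide.
  CH(COOH): pendant –COOH: carbonyl C bonded to C and –OH → carboxylic acid.
  C≡C: C≡C triple bond → alkyne.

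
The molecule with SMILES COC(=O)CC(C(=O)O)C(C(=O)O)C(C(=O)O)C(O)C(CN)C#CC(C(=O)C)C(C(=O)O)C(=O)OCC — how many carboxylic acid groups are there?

Reading the structure from left to right:
  CH3OOC: CH3O–C(=O)–: carbonyl C bonded to C and to –OCH3 → ester (not ketone + ether).
  CH(COOH): pendant –COOH: carbonyl C bonded to C and –OH → carboxylic acid.
  CH(COOH): pendant –COOH: carbonyl C bonded to C and –OH → carboxylic acid.
  CH(COOH): pendant –COOH: carbonyl C bonded to C and –OH → carboxylic acid.
  CH(OH): –OH on an sp³ carbon → alcohol (secondary).
  CH(CH2NH2): pendant –CH2NH2: N on sp³ C, no adjacent C=O → amine.
  C≡C: C≡C triple bond → alkyne.
  CH(COCH3): pendant –COCH3: carbonyl C bonded to two carbons → ketone.
  CH(COOH): pendant –COOH: carbonyl C bonded to C and –OH → carboxylic acid.
  COOCH2CH3: –C(=O)OCH2CH3: carbonyl C bonded to C and to –OEt → ester.
Carboxylic acid appears at: CH(COOH), CH(COOH), CH(COOH), CH(COOH) → 4.

4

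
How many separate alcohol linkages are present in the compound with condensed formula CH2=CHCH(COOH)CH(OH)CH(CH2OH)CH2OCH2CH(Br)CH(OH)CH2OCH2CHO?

3

C=C double bond → alkene.
pendant –COOH: carbonyl C bonded to C and –OH → carboxylic acid.
–OH on an sp³ carbon → alcohol (secondary).
pendant –CH2OH on an sp³ backbone C → alcohol.
C–O–C with sp³ carbons on both sides and no adjacent C=O → ether.
halogen on an sp³ carbon → alkyl halide.
–OH on an sp³ carbon → alcohol (secondary).
C–O–C with sp³ carbons on both sides and no adjacent C=O → ether.
terminal –CHO: carbonyl C bonded to H and C → aldehyde.
Alcohol appears at: CH(OH), CH(CH2OH), CH(OH) → 3.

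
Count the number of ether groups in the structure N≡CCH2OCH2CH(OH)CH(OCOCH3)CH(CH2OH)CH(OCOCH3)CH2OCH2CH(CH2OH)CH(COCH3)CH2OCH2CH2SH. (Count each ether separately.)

Reading the structure from left to right:
  N≡C: N≡C–: carbon triple-bonded to nitrogen → nitrile.
  CH2OCH2: C–O–C with sp³ carbons on both sides and no adjacent C=O → ether.
  CH(OH): –OH on an sp³ carbon → alcohol (secondary).
  CH(OCOCH3): pendant –OC(=O)CH3: an acyloxy group → ester.
  CH(CH2OH): pendant –CH2OH on an sp³ backbone C → alcohol.
  CH(OCOCH3): pendant –OC(=O)CH3: an acyloxy group → ester.
  CH2OCH2: C–O–C with sp³ carbons on both sides and no adjacent C=O → ether.
  CH(CH2OH): pendant –CH2OH on an sp³ backbone C → alcohol.
  CH(COCH3): pendant –COCH3: carbonyl C bonded to two carbons → ketone.
  CH2OCH2: C–O–C with sp³ carbons on both sides and no adjacent C=O → ether.
  CH2SH: –SH on an sp³ carbon → thiol.
Ether appears at: CH2OCH2, CH2OCH2, CH2OCH2 → 3.

3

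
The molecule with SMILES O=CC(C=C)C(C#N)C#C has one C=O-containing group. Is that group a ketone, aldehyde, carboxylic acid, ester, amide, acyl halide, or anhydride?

The carbonyl is in the OHC segment: terminal –CHO: carbonyl C bonded to H and C → aldehyde.

aldehyde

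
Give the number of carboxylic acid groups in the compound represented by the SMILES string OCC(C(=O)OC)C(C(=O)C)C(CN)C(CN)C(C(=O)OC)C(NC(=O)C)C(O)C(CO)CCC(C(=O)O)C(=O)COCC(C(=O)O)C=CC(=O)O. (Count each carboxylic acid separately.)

3

HO– on an sp³ carbon → alcohol.
pendant –COOCH3: carbonyl C bonded to C and –OCH3 → ester.
pendant –COCH3: carbonyl C bonded to two carbons → ketone.
pendant –CH2NH2: N on sp³ C, no adjacent C=O → amine.
pendant –CH2NH2: N on sp³ C, no adjacent C=O → amine.
pendant –COOCH3: carbonyl C bonded to C and –OCH3 → ester.
pendant –NHC(=O)CH3: N bonded to a carbonyl → amide (not amine).
–OH on an sp³ carbon → alcohol (secondary).
pendant –CH2OH on an sp³ backbone C → alcohol.
pendant –COOH: carbonyl C bonded to C and –OH → carboxylic acid.
–C(=O)– with carbon on both sides → ketone.
C–O–C with sp³ carbons on both sides and no adjacent C=O → ether.
pendant –COOH: carbonyl C bonded to C and –OH → carboxylic acid.
C=C double bond → alkene.
–COOH: carbonyl C bonded to –OH and C → carboxylic acid (the –OH is not a separate alcohol).
Carboxylic acid appears at: CH(COOH), CH(COOH), COOH → 3.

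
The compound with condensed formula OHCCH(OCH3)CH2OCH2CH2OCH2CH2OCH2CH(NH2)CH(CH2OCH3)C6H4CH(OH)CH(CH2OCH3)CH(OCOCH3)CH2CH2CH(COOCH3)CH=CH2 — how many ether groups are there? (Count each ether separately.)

6

terminal –CHO: carbonyl C bonded to H and C → aldehyde.
pendant –OCH3: C–O–C with sp³ C, no adjacent C=O → ether.
C–O–C with sp³ carbons on both sides and no adjacent C=O → ether.
C–O–C with sp³ carbons on both sides and no adjacent C=O → ether.
C–O–C with sp³ carbons on both sides and no adjacent C=O → ether.
–NH2 on an sp³ carbon with no adjacent C=O → amine.
pendant –CH2OCH3: C–O–C linkage → ether.
para-disubstituted benzene ring → arene.
–OH on an sp³ carbon → alcohol (secondary).
pendant –CH2OCH3: C–O–C linkage → ether.
pendant –OC(=O)CH3: an acyloxy group → ester.
pendant –COOCH3: carbonyl C bonded to C and –OCH3 → ester.
C=C double bond → alkene.
Ether appears at: CH(OCH3), CH2OCH2, CH2OCH2, CH2OCH2, CH(CH2OCH3), CH(CH2OCH3) → 6.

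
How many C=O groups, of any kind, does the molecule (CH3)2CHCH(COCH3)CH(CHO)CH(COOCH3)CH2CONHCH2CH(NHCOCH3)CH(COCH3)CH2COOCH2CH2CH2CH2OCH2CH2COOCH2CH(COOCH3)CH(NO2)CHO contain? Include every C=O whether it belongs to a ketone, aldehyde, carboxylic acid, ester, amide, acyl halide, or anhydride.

10

CH(COCH3): ketone, 1 C=O (running total 1).
CH(CHO): aldehyde, 1 C=O (running total 2).
CH(COOCH3): ester, 1 C=O (running total 3).
CH2CONHCH2: amide, 1 C=O (running total 4).
CH(NHCOCH3): amide, 1 C=O (running total 5).
CH(COCH3): ketone, 1 C=O (running total 6).
CH2COOCH2: ester, 1 C=O (running total 7).
CH2COOCH2: ester, 1 C=O (running total 8).
CH(COOCH3): ester, 1 C=O (running total 9).
CHO: aldehyde, 1 C=O (running total 10).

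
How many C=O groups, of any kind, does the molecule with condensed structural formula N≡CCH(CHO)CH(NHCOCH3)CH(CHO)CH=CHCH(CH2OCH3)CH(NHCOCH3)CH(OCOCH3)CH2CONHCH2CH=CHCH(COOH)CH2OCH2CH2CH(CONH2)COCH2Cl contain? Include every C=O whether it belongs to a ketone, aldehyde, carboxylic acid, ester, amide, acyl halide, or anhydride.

CH(CHO): aldehyde, 1 C=O (running total 1).
CH(NHCOCH3): amide, 1 C=O (running total 2).
CH(CHO): aldehyde, 1 C=O (running total 3).
CH(NHCOCH3): amide, 1 C=O (running total 4).
CH(OCOCH3): ester, 1 C=O (running total 5).
CH2CONHCH2: amide, 1 C=O (running total 6).
CH(COOH): carboxylic acid, 1 C=O (running total 7).
CH(CONH2): amide, 1 C=O (running total 8).
CO: ketone, 1 C=O (running total 9).

9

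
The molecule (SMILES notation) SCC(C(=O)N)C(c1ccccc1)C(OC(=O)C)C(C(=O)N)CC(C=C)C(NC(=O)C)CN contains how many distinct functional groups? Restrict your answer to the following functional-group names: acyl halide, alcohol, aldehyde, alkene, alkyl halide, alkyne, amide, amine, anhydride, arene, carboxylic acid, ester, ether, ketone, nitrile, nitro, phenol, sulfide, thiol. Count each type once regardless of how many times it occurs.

6

Reading the structure from left to right:
  HSCH2: –SH on an sp³ carbon → thiol.
  CH(CONH2): pendant –CONH2: carbonyl C bonded to C and N → amide.
  CH(C6H5): pendant –C6H5: benzene ring → arene.
  CH(OCOCH3): pendant –OC(=O)CH3: an acyloxy group → ester.
  CH(CONH2): pendant –CONH2: carbonyl C bonded to C and N → amide.
  CH(CH=CH2): pendant –CH=CH2: C=C double bond → alkene.
  CH(NHCOCH3): pendant –NHC(=O)CH3: N bonded to a carbonyl → amide (not amine).
  CH2NH2: –NH2 on an sp³ carbon with no adjacent C=O → amine.
Distinct types present: alkene, amide, amine, arene, ester, thiol.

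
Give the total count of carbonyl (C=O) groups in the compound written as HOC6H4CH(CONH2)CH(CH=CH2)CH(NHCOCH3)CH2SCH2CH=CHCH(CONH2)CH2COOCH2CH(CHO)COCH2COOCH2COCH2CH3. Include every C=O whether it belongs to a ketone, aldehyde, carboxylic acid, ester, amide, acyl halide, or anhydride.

8

CH(CONH2): amide, 1 C=O (running total 1).
CH(NHCOCH3): amide, 1 C=O (running total 2).
CH(CONH2): amide, 1 C=O (running total 3).
CH2COOCH2: ester, 1 C=O (running total 4).
CH(CHO): aldehyde, 1 C=O (running total 5).
CO: ketone, 1 C=O (running total 6).
CH2COOCH2: ester, 1 C=O (running total 7).
CO: ketone, 1 C=O (running total 8).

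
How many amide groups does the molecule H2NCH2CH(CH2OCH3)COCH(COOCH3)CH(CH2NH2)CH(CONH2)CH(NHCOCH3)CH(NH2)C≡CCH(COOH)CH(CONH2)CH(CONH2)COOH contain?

4

–NH2 on an sp³ carbon with no adjacent C=O → amine.
pendant –CH2OCH3: C–O–C linkage → ether.
–C(=O)– with carbon on both sides → ketone.
pendant –COOCH3: carbonyl C bonded to C and –OCH3 → ester.
pendant –CH2NH2: N on sp³ C, no adjacent C=O → amine.
pendant –CONH2: carbonyl C bonded to C and N → amide.
pendant –NHC(=O)CH3: N bonded to a carbonyl → amide (not amine).
–NH2 on an sp³ carbon with no adjacent C=O → amine.
C≡C triple bond → alkyne.
pendant –COOH: carbonyl C bonded to C and –OH → carboxylic acid.
pendant –CONH2: carbonyl C bonded to C and N → amide.
pendant –CONH2: carbonyl C bonded to C and N → amide.
–COOH: carbonyl C bonded to –OH and C → carboxylic acid (the –OH is not a separate alcohol).
Amide appears at: CH(CONH2), CH(NHCOCH3), CH(CONH2), CH(CONH2) → 4.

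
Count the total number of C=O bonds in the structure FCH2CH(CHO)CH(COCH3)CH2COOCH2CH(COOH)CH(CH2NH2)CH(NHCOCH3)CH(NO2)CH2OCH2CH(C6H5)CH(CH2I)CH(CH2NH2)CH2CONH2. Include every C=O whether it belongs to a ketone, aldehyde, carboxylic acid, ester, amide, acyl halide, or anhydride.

6

CH(CHO): aldehyde, 1 C=O (running total 1).
CH(COCH3): ketone, 1 C=O (running total 2).
CH2COOCH2: ester, 1 C=O (running total 3).
CH(COOH): carboxylic acid, 1 C=O (running total 4).
CH(NHCOCH3): amide, 1 C=O (running total 5).
CONH2: amide, 1 C=O (running total 6).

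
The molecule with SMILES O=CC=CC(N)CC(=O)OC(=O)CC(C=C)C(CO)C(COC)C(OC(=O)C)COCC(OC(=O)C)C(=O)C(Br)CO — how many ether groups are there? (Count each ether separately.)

2

Taking each segment in turn:
  OHC: terminal –CHO: carbonyl C bonded to H and C → aldehyde.
  CH=CH: C=C double bond → alkene.
  CH(NH2): –NH2 on an sp³ carbon with no adjacent C=O → amine.
  CH2CO-O-COCH2: two acyl groups sharing one oxygen, –C(=O)–O–C(=O)– → anhydride.
  CH(CH=CH2): pendant –CH=CH2: C=C double bond → alkene.
  CH(CH2OH): pendant –CH2OH on an sp³ backbone C → alcohol.
  CH(CH2OCH3): pendant –CH2OCH3: C–O–C linkage → ether.
  CH(OCOCH3): pendant –OC(=O)CH3: an acyloxy group → ester.
  CH2OCH2: C–O–C with sp³ carbons on both sides and no adjacent C=O → ether.
  CH(OCOCH3): pendant –OC(=O)CH3: an acyloxy group → ester.
  CO: –C(=O)– with carbon on both sides → ketone.
  CH(Br): halogen on an sp³ carbon → alkyl halide.
  CH2OH: –OH on an sp³ carbon → alcohol.
Ether appears at: CH(CH2OCH3), CH2OCH2 → 2.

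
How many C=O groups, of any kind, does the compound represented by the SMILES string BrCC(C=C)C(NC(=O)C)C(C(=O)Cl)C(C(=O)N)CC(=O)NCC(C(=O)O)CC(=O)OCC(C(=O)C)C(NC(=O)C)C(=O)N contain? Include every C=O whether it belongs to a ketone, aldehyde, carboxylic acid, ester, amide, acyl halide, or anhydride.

9

CH(NHCOCH3): amide, 1 C=O (running total 1).
CH(COCl): acyl halide, 1 C=O (running total 2).
CH(CONH2): amide, 1 C=O (running total 3).
CH2CONHCH2: amide, 1 C=O (running total 4).
CH(COOH): carboxylic acid, 1 C=O (running total 5).
CH2COOCH2: ester, 1 C=O (running total 6).
CH(COCH3): ketone, 1 C=O (running total 7).
CH(NHCOCH3): amide, 1 C=O (running total 8).
CONH2: amide, 1 C=O (running total 9).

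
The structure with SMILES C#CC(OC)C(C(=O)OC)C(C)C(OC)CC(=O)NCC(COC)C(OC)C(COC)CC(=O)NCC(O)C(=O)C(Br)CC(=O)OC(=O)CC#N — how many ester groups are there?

Reading the structure from left to right:
  HC≡C: C≡C triple bond → alkyne.
  CH(OCH3): pendant –OCH3: C–O–C with sp³ C, no adjacent C=O → ether.
  CH(COOCH3): pendant –COOCH3: carbonyl C bonded to C and –OCH3 → ester.
  CH(OCH3): pendant –OCH3: C–O–C with sp³ C, no adjacent C=O → ether.
  CH2CONHCH2: –C(=O)–N– linkage → amide (the N is not an amine).
  CH(CH2OCH3): pendant –CH2OCH3: C–O–C linkage → ether.
  CH(OCH3): pendant –OCH3: C–O–C with sp³ C, no adjacent C=O → ether.
  CH(CH2OCH3): pendant –CH2OCH3: C–O–C linkage → ether.
  CH2CONHCH2: –C(=O)–N– linkage → amide (the N is not an amine).
  CH(OH): –OH on an sp³ carbon → alcohol (secondary).
  CO: –C(=O)– with carbon on both sides → ketone.
  CH(Br): halogen on an sp³ carbon → alkyl halide.
  CH2CO-O-COCH2: two acyl groups sharing one oxygen, –C(=O)–O–C(=O)– → anhydride.
  CN: –C≡N: carbon triple-bonded to nitrogen → nitrile.
Ester appears at: CH(COOCH3) → 1.

1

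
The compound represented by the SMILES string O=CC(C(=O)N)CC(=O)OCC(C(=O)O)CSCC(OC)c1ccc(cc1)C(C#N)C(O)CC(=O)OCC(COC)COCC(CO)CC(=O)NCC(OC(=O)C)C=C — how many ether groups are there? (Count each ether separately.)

Taking each segment in turn:
  OHC: terminal –CHO: carbonyl C bonded to H and C → aldehyde.
  CH(CONH2): pendant –CONH2: carbonyl C bonded to C and N → amide.
  CH2COOCH2: –C(=O)–O–C with C on the carbonyl side → ester.
  CH(COOH): pendant –COOH: carbonyl C bonded to C and –OH → carboxylic acid.
  CH2SCH2: C–S–C linkage → sulfide (thioether).
  CH(OCH3): pendant –OCH3: C–O–C with sp³ C, no adjacent C=O → ether.
  C6H4: para-disubstituted benzene ring → arene.
  CH(CN): pendant –C≡N: nitrile.
  CH(OH): –OH on an sp³ carbon → alcohol (secondary).
  CH2COOCH2: –C(=O)–O–C with C on the carbonyl side → ester.
  CH(CH2OCH3): pendant –CH2OCH3: C–O–C linkage → ether.
  CH2OCH2: C–O–C with sp³ carbons on both sides and no adjacent C=O → ether.
  CH(CH2OH): pendant –CH2OH on an sp³ backbone C → alcohol.
  CH2CONHCH2: –C(=O)–N– linkage → amide (the N is not an amine).
  CH(OCOCH3): pendant –OC(=O)CH3: an acyloxy group → ester.
  CH=CH2: C=C double bond → alkene.
Ether appears at: CH(OCH3), CH(CH2OCH3), CH2OCH2 → 3.

3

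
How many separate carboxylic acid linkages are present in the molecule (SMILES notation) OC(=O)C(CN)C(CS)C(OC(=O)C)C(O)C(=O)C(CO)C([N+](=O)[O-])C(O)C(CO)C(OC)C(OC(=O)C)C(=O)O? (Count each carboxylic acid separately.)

2

Working along the chain:
  HOOC: –COOH: carbonyl C bonded to –OH and C → carboxylic acid (the –OH is not a separate alcohol).
  CH(CH2NH2): pendant –CH2NH2: N on sp³ C, no adjacent C=O → amine.
  CH(CH2SH): pendant –CH2SH → thiol.
  CH(OCOCH3): pendant –OC(=O)CH3: an acyloxy group → ester.
  CH(OH): –OH on an sp³ carbon → alcohol (secondary).
  CO: –C(=O)– with carbon on both sides → ketone.
  CH(CH2OH): pendant –CH2OH on an sp³ backbone C → alcohol.
  CH(NO2): –NO2 on an sp³ carbon → nitro (the N=O is not a carbonyl).
  CH(OH): –OH on an sp³ carbon → alcohol (secondary).
  CH(CH2OH): pendant –CH2OH on an sp³ backbone C → alcohol.
  CH(OCH3): pendant –OCH3: C–O–C with sp³ C, no adjacent C=O → ether.
  CH(OCOCH3): pendant –OC(=O)CH3: an acyloxy group → ester.
  COOH: –COOH: carbonyl C bonded to –OH and C → carboxylic acid (the –OH is not a separate alcohol).
Carboxylic acid appears at: HOOC, COOH → 2.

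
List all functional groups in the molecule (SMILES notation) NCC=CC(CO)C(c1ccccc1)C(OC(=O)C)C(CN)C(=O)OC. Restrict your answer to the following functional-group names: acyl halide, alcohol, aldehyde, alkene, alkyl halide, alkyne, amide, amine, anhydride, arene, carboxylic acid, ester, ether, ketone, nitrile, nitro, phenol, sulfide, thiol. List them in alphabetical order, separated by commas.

alcohol, alkene, amine, arene, ester

Reading the structure from left to right:
  H2NCH2: –NH2 on an sp³ carbon with no adjacent C=O → amine.
  CH=CH: C=C double bond → alkene.
  CH(CH2OH): pendant –CH2OH on an sp³ backbone C → alcohol.
  CH(C6H5): pendant –C6H5: benzene ring → arene.
  CH(OCOCH3): pendant –OC(=O)CH3: an acyloxy group → ester.
  CH(CH2NH2): pendant –CH2NH2: N on sp³ C, no adjacent C=O → amine.
  COOCH3: –C(=O)OCH3: carbonyl C bonded to C and to –OCH3 → ester (not ketone + ether).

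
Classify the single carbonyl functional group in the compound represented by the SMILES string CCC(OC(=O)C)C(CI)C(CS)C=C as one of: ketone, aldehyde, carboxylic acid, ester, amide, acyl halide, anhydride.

The carbonyl is in the CH(OCOCH3) segment: pendant –OC(=O)CH3: an acyloxy group → ester.

ester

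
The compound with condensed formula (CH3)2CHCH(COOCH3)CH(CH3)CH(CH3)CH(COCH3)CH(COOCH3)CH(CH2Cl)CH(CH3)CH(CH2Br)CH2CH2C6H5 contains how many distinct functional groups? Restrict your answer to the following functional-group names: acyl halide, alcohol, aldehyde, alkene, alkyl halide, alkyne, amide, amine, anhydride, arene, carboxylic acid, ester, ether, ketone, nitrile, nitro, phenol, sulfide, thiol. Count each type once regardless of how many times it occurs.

pendant –COOCH3: carbonyl C bonded to C and –OCH3 → ester.
pendant –COCH3: carbonyl C bonded to two carbons → ketone.
pendant –COOCH3: carbonyl C bonded to C and –OCH3 → ester.
pendant –CH2X: halogen on sp³ carbon → alkyl halide.
pendant –CH2X: halogen on sp³ carbon → alkyl halide.
–C6H5 phenyl ring → arene.
Distinct types present: alkyl halide, arene, ester, ketone.

4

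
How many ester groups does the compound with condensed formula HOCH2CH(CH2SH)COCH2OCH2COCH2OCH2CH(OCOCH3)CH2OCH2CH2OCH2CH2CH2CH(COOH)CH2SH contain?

1

Working along the chain:
  HOCH2: HO– on an sp³ carbon → alcohol.
  CH(CH2SH): pendant –CH2SH → thiol.
  CO: –C(=O)– with carbon on both sides → ketone.
  CH2OCH2: C–O–C with sp³ carbons on both sides and no adjacent C=O → ether.
  CO: –C(=O)– with carbon on both sides → ketone.
  CH2OCH2: C–O–C with sp³ carbons on both sides and no adjacent C=O → ether.
  CH(OCOCH3): pendant –OC(=O)CH3: an acyloxy group → ester.
  CH2OCH2: C–O–C with sp³ carbons on both sides and no adjacent C=O → ether.
  CH2OCH2: C–O–C with sp³ carbons on both sides and no adjacent C=O → ether.
  CH(COOH): pendant –COOH: carbonyl C bonded to C and –OH → carboxylic acid.
  CH2SH: –SH on an sp³ carbon → thiol.
Ester appears at: CH(OCOCH3) → 1.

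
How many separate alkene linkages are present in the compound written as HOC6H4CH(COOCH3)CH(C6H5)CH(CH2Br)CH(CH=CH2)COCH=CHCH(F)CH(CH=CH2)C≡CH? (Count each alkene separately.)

–OH attached directly to an aromatic ring → phenol (not alcohol); the ring itself is an arene.
pendant –COOCH3: carbonyl C bonded to C and –OCH3 → ester.
pendant –C6H5: benzene ring → arene.
pendant –CH2X: halogen on sp³ carbon → alkyl halide.
pendant –CH=CH2: C=C double bond → alkene.
–C(=O)– with carbon on both sides → ketone.
C=C double bond → alkene.
halogen on an sp³ carbon → alkyl halide.
pendant –CH=CH2: C=C double bond → alkene.
C≡C triple bond → alkyne.
Alkene appears at: CH(CH=CH2), CH=CH, CH(CH=CH2) → 3.

3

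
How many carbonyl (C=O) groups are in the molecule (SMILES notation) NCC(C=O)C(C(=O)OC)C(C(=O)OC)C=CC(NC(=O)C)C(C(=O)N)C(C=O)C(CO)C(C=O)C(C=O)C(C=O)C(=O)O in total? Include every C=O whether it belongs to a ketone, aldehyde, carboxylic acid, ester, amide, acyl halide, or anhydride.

CH(CHO): aldehyde, 1 C=O (running total 1).
CH(COOCH3): ester, 1 C=O (running total 2).
CH(COOCH3): ester, 1 C=O (running total 3).
CH(NHCOCH3): amide, 1 C=O (running total 4).
CH(CONH2): amide, 1 C=O (running total 5).
CH(CHO): aldehyde, 1 C=O (running total 6).
CH(CHO): aldehyde, 1 C=O (running total 7).
CH(CHO): aldehyde, 1 C=O (running total 8).
CH(CHO): aldehyde, 1 C=O (running total 9).
COOH: carboxylic acid, 1 C=O (running total 10).

10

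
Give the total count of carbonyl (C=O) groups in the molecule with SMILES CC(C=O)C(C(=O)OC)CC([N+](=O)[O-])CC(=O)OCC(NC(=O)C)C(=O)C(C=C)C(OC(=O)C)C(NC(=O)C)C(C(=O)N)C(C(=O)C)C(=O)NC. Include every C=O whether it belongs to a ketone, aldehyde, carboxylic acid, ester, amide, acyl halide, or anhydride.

CH(CHO): aldehyde, 1 C=O (running total 1).
CH(COOCH3): ester, 1 C=O (running total 2).
CH2COOCH2: ester, 1 C=O (running total 3).
CH(NHCOCH3): amide, 1 C=O (running total 4).
CO: ketone, 1 C=O (running total 5).
CH(OCOCH3): ester, 1 C=O (running total 6).
CH(NHCOCH3): amide, 1 C=O (running total 7).
CH(CONH2): amide, 1 C=O (running total 8).
CH(COCH3): ketone, 1 C=O (running total 9).
CONHCH3: amide, 1 C=O (running total 10).

10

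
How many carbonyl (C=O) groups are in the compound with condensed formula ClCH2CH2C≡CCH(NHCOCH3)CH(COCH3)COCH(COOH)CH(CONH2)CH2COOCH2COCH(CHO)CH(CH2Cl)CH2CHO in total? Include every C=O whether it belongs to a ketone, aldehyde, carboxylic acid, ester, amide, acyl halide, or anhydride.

CH(NHCOCH3): amide, 1 C=O (running total 1).
CH(COCH3): ketone, 1 C=O (running total 2).
CO: ketone, 1 C=O (running total 3).
CH(COOH): carboxylic acid, 1 C=O (running total 4).
CH(CONH2): amide, 1 C=O (running total 5).
CH2COOCH2: ester, 1 C=O (running total 6).
CO: ketone, 1 C=O (running total 7).
CH(CHO): aldehyde, 1 C=O (running total 8).
CHO: aldehyde, 1 C=O (running total 9).

9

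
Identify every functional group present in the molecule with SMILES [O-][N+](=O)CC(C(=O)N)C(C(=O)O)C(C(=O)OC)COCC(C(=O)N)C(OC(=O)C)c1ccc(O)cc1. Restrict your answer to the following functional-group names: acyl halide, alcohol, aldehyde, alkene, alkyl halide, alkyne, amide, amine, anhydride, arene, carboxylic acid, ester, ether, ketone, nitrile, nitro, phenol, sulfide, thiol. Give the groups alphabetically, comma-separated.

amide, arene, carboxylic acid, ester, ether, nitro, phenol

Reading the structure from left to right:
  O2NCH2: –NO2 on carbon → nitro group.
  CH(CONH2): pendant –CONH2: carbonyl C bonded to C and N → amide.
  CH(COOH): pendant –COOH: carbonyl C bonded to C and –OH → carboxylic acid.
  CH(COOCH3): pendant –COOCH3: carbonyl C bonded to C and –OCH3 → ester.
  CH2OCH2: C–O–C with sp³ carbons on both sides and no adjacent C=O → ether.
  CH(CONH2): pendant –CONH2: carbonyl C bonded to C and N → amide.
  CH(OCOCH3): pendant –OC(=O)CH3: an acyloxy group → ester.
  C6H4OH: –OH attached directly to an aromatic ring → phenol (not alcohol); the ring itself is an arene.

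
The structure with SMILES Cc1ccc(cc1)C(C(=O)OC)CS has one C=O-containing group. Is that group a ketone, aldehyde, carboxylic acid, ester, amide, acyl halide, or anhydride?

ester

The carbonyl is in the CH(COOCH3) segment: pendant –COOCH3: carbonyl C bonded to C and –OCH3 → ester.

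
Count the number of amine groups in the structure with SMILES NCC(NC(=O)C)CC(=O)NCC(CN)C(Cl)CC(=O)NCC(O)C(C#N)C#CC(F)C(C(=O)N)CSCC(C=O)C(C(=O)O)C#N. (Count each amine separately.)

–NH2 on an sp³ carbon with no adjacent C=O → amine.
pendant –NHC(=O)CH3: N bonded to a carbonyl → amide (not amine).
–C(=O)–N– linkage → amide (the N is not an amine).
pendant –CH2NH2: N on sp³ C, no adjacent C=O → amine.
halogen on an sp³ carbon → alkyl halide.
–C(=O)–N– linkage → amide (the N is not an amine).
–OH on an sp³ carbon → alcohol (secondary).
pendant –C≡N: nitrile.
C≡C triple bond → alkyne.
halogen on an sp³ carbon → alkyl halide.
pendant –CONH2: carbonyl C bonded to C and N → amide.
C–S–C linkage → sulfide (thioether).
pendant –CHO: carbonyl C bonded to C and H → aldehyde.
pendant –COOH: carbonyl C bonded to C and –OH → carboxylic acid.
–C≡N: carbon triple-bonded to nitrogen → nitrile.
Amine appears at: H2NCH2, CH(CH2NH2) → 2.

2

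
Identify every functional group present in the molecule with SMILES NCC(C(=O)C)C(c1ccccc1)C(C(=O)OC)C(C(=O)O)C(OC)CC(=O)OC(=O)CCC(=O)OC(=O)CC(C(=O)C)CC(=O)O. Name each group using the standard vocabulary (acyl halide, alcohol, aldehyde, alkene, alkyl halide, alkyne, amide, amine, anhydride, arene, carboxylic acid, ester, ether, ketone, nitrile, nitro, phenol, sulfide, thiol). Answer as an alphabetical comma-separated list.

–NH2 on an sp³ carbon with no adjacent C=O → amine.
pendant –COCH3: carbonyl C bonded to two carbons → ketone.
pendant –C6H5: benzene ring → arene.
pendant –COOCH3: carbonyl C bonded to C and –OCH3 → ester.
pendant –COOH: carbonyl C bonded to C and –OH → carboxylic acid.
pendant –OCH3: C–O–C with sp³ C, no adjacent C=O → ether.
two acyl groups sharing one oxygen, –C(=O)–O–C(=O)– → anhydride.
two acyl groups sharing one oxygen, –C(=O)–O–C(=O)– → anhydride.
pendant –COCH3: carbonyl C bonded to two carbons → ketone.
–COOH: carbonyl C bonded to –OH and C → carboxylic acid (the –OH is not a separate alcohol).

amine, anhydride, arene, carboxylic acid, ester, ether, ketone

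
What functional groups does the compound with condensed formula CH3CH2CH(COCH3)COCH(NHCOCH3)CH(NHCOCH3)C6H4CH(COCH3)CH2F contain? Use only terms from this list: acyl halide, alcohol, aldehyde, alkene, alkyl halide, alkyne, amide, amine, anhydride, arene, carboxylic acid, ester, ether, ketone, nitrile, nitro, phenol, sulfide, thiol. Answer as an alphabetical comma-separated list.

alkyl halide, amide, arene, ketone

Working along the chain:
  CH(COCH3): pendant –COCH3: carbonyl C bonded to two carbons → ketone.
  CO: –C(=O)– with carbon on both sides → ketone.
  CH(NHCOCH3): pendant –NHC(=O)CH3: N bonded to a carbonyl → amide (not amine).
  CH(NHCOCH3): pendant –NHC(=O)CH3: N bonded to a carbonyl → amide (not amine).
  C6H4: para-disubstituted benzene ring → arene.
  CH(COCH3): pendant –COCH3: carbonyl C bonded to two carbons → ketone.
  CH2F: halogen on an sp³ carbon → alkyl halide.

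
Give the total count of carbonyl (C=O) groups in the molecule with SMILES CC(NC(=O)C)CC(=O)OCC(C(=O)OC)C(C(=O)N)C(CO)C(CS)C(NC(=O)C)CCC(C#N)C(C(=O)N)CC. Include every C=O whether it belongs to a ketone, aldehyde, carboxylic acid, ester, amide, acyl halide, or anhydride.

CH(NHCOCH3): amide, 1 C=O (running total 1).
CH2COOCH2: ester, 1 C=O (running total 2).
CH(COOCH3): ester, 1 C=O (running total 3).
CH(CONH2): amide, 1 C=O (running total 4).
CH(NHCOCH3): amide, 1 C=O (running total 5).
CH(CONH2): amide, 1 C=O (running total 6).

6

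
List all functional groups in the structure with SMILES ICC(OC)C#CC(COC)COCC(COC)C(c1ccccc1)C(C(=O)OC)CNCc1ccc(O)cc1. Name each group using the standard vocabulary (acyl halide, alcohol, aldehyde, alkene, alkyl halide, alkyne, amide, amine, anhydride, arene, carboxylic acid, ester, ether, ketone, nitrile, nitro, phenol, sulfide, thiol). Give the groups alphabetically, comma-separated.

alkyl halide, alkyne, amine, arene, ester, ether, phenol

Taking each segment in turn:
  ICH2: halogen on an sp³ carbon → alkyl halide.
  CH(OCH3): pendant –OCH3: C–O–C with sp³ C, no adjacent C=O → ether.
  C≡C: C≡C triple bond → alkyne.
  CH(CH2OCH3): pendant –CH2OCH3: C–O–C linkage → ether.
  CH2OCH2: C–O–C with sp³ carbons on both sides and no adjacent C=O → ether.
  CH(CH2OCH3): pendant –CH2OCH3: C–O–C linkage → ether.
  CH(C6H5): pendant –C6H5: benzene ring → arene.
  CH(COOCH3): pendant –COOCH3: carbonyl C bonded to C and –OCH3 → ester.
  CH2NHCH2: C–N–C with sp³ carbons and no adjacent C=O → amine (secondary).
  C6H4OH: –OH attached directly to an aromatic ring → phenol (not alcohol); the ring itself is an arene.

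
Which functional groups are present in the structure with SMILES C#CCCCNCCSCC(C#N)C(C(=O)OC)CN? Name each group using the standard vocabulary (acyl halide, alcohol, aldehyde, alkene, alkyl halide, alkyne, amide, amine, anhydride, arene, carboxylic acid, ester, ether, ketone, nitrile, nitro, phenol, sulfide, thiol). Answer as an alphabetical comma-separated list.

alkyne, amine, ester, nitrile, sulfide

Working along the chain:
  HC≡C: C≡C triple bond → alkyne.
  CH2NHCH2: C–N–C with sp³ carbons and no adjacent C=O → amine (secondary).
  CH2SCH2: C–S–C linkage → sulfide (thioether).
  CH(CN): pendant –C≡N: nitrile.
  CH(COOCH3): pendant –COOCH3: carbonyl C bonded to C and –OCH3 → ester.
  CH2NH2: –NH2 on an sp³ carbon with no adjacent C=O → amine.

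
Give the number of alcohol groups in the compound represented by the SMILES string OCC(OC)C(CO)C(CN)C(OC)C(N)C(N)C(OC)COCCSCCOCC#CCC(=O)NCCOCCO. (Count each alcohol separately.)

3

HO– on an sp³ carbon → alcohol.
pendant –OCH3: C–O–C with sp³ C, no adjacent C=O → ether.
pendant –CH2OH on an sp³ backbone C → alcohol.
pendant –CH2NH2: N on sp³ C, no adjacent C=O → amine.
pendant –OCH3: C–O–C with sp³ C, no adjacent C=O → ether.
–NH2 on an sp³ carbon with no adjacent C=O → amine.
–NH2 on an sp³ carbon with no adjacent C=O → amine.
pendant –OCH3: C–O–C with sp³ C, no adjacent C=O → ether.
C–O–C with sp³ carbons on both sides and no adjacent C=O → ether.
C–S–C linkage → sulfide (thioether).
C–O–C with sp³ carbons on both sides and no adjacent C=O → ether.
C≡C triple bond → alkyne.
–C(=O)–N– linkage → amide (the N is not an amine).
C–O–C with sp³ carbons on both sides and no adjacent C=O → ether.
–OH on an sp³ carbon → alcohol.
Alcohol appears at: HOCH2, CH(CH2OH), CH2OH → 3.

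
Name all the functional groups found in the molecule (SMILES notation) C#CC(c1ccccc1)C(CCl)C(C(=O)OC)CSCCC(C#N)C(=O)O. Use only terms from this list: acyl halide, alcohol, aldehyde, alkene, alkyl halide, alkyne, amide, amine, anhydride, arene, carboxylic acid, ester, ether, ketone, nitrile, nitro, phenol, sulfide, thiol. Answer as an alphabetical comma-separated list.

Taking each segment in turn:
  HC≡C: C≡C triple bond → alkyne.
  CH(C6H5): pendant –C6H5: benzene ring → arene.
  CH(CH2Cl): pendant –CH2X: halogen on sp³ carbon → alkyl halide.
  CH(COOCH3): pendant –COOCH3: carbonyl C bonded to C and –OCH3 → ester.
  CH2SCH2: C–S–C linkage → sulfide (thioether).
  CH(CN): pendant –C≡N: nitrile.
  COOH: –COOH: carbonyl C bonded to –OH and C → carboxylic acid (the –OH is not a separate alcohol).

alkyl halide, alkyne, arene, carboxylic acid, ester, nitrile, sulfide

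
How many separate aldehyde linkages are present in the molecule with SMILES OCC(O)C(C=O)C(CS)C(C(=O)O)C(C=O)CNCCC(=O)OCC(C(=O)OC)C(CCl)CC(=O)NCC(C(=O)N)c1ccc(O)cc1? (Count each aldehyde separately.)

Taking each segment in turn:
  HOCH2: HO– on an sp³ carbon → alcohol.
  CH(OH): –OH on an sp³ carbon → alcohol (secondary).
  CH(CHO): pendant –CHO: carbonyl C bonded to C and H → aldehyde.
  CH(CH2SH): pendant –CH2SH → thiol.
  CH(COOH): pendant –COOH: carbonyl C bonded to C and –OH → carboxylic acid.
  CH(CHO): pendant –CHO: carbonyl C bonded to C and H → aldehyde.
  CH2NHCH2: C–N–C with sp³ carbons and no adjacent C=O → amine (secondary).
  CH2COOCH2: –C(=O)–O–C with C on the carbonyl side → ester.
  CH(COOCH3): pendant –COOCH3: carbonyl C bonded to C and –OCH3 → ester.
  CH(CH2Cl): pendant –CH2X: halogen on sp³ carbon → alkyl halide.
  CH2CONHCH2: –C(=O)–N– linkage → amide (the N is not an amine).
  CH(CONH2): pendant –CONH2: carbonyl C bonded to C and N → amide.
  C6H4OH: –OH attached directly to an aromatic ring → phenol (not alcohol); the ring itself is an arene.
Aldehyde appears at: CH(CHO), CH(CHO) → 2.

2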